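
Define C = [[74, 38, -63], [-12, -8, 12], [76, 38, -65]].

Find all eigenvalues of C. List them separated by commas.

Compute the characteristic polynomial p(t) = det(tI - C).
Cofactor expansion gives p(t) = t^3 - t^2 - 94t - 176.
Try t = 11: p(11) = 0, so 11 is a root.
Factor out (t - 11): p(t) = (t - 11)·(t^2 + 10t + 16).
The quadratic factors as (t + 8)·(t + 2).
Eigenvalues: -8, -2, 11.

-8, -2, 11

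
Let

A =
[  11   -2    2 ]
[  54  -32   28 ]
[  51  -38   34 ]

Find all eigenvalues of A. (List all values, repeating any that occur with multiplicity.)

The characteristic polynomial is p(λ) = det(λI - A).
Expanding along the first row, p(λ) = λ^3 - 13λ^2 + 4λ + 288.
Try λ = -4: p(-4) = 0, so -4 is a root.
Factor out (λ + 4): p(λ) = (λ + 4)·(λ^2 - 17λ + 72).
The quadratic factors as (λ - 8)·(λ - 9).
Eigenvalues: -4, 8, 9.

-4, 8, 9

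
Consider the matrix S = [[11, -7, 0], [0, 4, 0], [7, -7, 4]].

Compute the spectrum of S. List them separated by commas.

Compute the characteristic polynomial p(r) = det(rI - S).
Expanding along the first row, p(r) = r^3 - 19r^2 + 104r - 176.
Since p(4) = 0, r = 4 is a root.
Dividing by (r - 4) leaves r^2 - 15r + 44.
The quadratic factors as (r - 4)·(r - 11).
Eigenvalues: 4, 4, 11.

4, 4, 11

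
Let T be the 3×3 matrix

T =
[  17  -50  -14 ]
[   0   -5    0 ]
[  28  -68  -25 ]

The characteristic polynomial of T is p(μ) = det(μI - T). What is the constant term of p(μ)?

p(μ) = μ^3 + 13μ^2 + 7μ - 165.
The constant term is -165.

-165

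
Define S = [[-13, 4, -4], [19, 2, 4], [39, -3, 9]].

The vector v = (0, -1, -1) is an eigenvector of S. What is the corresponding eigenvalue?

6

Compute Sv: S·(0, -1, -1) = (0, -6, -6).
Since Sv = λv, compare component 2: -6 = λ·-1, so λ = 6.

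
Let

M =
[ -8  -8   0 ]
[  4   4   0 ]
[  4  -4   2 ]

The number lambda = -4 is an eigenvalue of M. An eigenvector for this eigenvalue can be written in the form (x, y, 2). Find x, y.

We need (M + 4I)v = 0.
M + 4I = [[-4, -8, 0], [4, 8, 0], [4, -4, 6]].
Row 1: (-4)·x + (-8)·y + (0)·2 = 0
Row 2: (4)·x + (8)·y + (0)·2 = 0
Row 3: (4)·x + (-4)·y + (6)·2 = 0
Solving gives x = -2, y = 1.
Check: M·(-2, 1, 2) = (8, -4, -8) = -4·(-2, 1, 2).

-2, 1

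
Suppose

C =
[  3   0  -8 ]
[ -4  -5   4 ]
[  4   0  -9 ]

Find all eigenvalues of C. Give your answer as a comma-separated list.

-5, -5, -1

Compute the characteristic polynomial p(λ) = det(λI - C).
Expanding the 3×3 determinant: p(λ) = λ^3 + 11λ^2 + 35λ + 25.
Try λ = -5: p(-5) = 0, so -5 is a root.
Factor out (λ + 5): p(λ) = (λ + 5)·(λ^2 + 6λ + 5).
The quadratic factors as (λ + 5)·(λ + 1).
Eigenvalues: -5, -5, -1.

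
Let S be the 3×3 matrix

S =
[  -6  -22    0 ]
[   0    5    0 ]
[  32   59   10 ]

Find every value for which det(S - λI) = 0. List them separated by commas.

-6, 5, 10

Compute the characteristic polynomial p(s) = det(sI - S).
Expanding along the first row, p(s) = s^3 - 9s^2 - 40s + 300.
Since p(5) = 0, s = 5 is a root.
Dividing by (s - 5) leaves s^2 - 4s - 60.
The quadratic factors as (s + 6)·(s - 10).
Eigenvalues: -6, 5, 10.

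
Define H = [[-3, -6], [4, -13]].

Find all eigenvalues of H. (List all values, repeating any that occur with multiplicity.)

-9, -7

det(H - rI) = (-3 - r)(-13 - r) - (-6)·(4) = r^2 + 16r + 63.
This factors as (r + 9)·(r + 7) = 0.
Eigenvalues: -9, -7.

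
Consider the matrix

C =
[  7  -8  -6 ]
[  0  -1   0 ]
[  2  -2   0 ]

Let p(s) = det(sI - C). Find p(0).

12

p(0) = det(0·I − C) = det(−C) = (−1)^3·det(C).
det(C) = -12, so p(0) = 12.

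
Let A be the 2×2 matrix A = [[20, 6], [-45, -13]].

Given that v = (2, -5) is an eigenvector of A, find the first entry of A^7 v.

156250

First find the eigenvalue: Av = (10, -25) = 5·(2, -5), so λ = 5.
Then A^7 v = λ^7·v = 5^7·(2, -5) = 78125·(2, -5) = (156250, -390625).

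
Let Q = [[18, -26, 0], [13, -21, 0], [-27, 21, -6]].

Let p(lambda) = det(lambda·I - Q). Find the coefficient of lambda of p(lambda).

-22

p(lambda) = lambda^3 + 9·lambda^2 - 22·lambda - 240.
The coefficient of lambda is -22.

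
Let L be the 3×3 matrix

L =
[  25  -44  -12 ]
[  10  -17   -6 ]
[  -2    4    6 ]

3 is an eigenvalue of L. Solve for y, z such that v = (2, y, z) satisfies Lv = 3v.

We need (L - 3I)v = 0.
L - 3I = [[22, -44, -12], [10, -20, -6], [-2, 4, 3]].
Row 1: (22)·2 + (-44)·y + (-12)·z = 0
Row 2: (10)·2 + (-20)·y + (-6)·z = 0
Row 3: (-2)·2 + (4)·y + (3)·z = 0
Solving gives y = 1, z = 0.
Check: L·(2, 1, 0) = (6, 3, 0) = 3·(2, 1, 0).

1, 0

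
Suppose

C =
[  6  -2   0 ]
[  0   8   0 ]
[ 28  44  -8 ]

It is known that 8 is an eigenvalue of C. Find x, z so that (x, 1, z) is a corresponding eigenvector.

-1, 1

We need (C - 8I)v = 0.
C - 8I = [[-2, -2, 0], [0, 0, 0], [28, 44, -16]].
Row 1: (-2)·x + (-2)·1 + (0)·z = 0
Row 2: (0)·x + (0)·1 + (0)·z = 0
Row 3: (28)·x + (44)·1 + (-16)·z = 0
Solving gives x = -1, z = 1.
Check: C·(-1, 1, 1) = (-8, 8, 8) = 8·(-1, 1, 1).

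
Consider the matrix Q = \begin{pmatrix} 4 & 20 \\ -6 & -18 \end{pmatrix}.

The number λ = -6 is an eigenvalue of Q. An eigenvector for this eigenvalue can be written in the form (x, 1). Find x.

We need (Q + 6I)v = 0.
Q + 6I = [[10, 20], [-6, -12]].
Row 1: (10)·x + (20)·1 = 0
Row 2: (-6)·x + (-12)·1 = 0
Solving gives x = -2.
Check: Q·(-2, 1) = (12, -6) = -6·(-2, 1).

-2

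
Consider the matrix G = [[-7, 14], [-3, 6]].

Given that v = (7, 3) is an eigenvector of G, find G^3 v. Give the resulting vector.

First find the eigenvalue: Gv = (-7, -3) = -1·(7, 3), so λ = -1.
Then G^3 v = λ^3·v = (-1)^3·(7, 3) = -1·(7, 3) = (-7, -3).

(-7, -3)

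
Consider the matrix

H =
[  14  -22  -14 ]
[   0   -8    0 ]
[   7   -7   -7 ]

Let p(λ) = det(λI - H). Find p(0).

0

p(0) = det(0·I − H) = det(−H) = (−1)^3·det(H).
det(H) = 0, so p(0) = 0.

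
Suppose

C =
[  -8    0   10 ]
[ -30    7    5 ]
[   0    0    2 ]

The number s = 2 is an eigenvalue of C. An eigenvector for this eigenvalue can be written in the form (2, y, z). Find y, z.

10, 2

We need (C - 2I)v = 0.
C - 2I = [[-10, 0, 10], [-30, 5, 5], [0, 0, 0]].
Row 1: (-10)·2 + (0)·y + (10)·z = 0
Row 2: (-30)·2 + (5)·y + (5)·z = 0
Row 3: (0)·2 + (0)·y + (0)·z = 0
Solving gives y = 10, z = 2.
Check: C·(2, 10, 2) = (4, 20, 4) = 2·(2, 10, 2).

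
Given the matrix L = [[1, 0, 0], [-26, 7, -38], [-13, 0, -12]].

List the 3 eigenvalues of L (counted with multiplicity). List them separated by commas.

-12, 1, 7

Compute the characteristic polynomial p(μ) = det(μI - L).
Expanding along the first row, p(μ) = μ^3 + 4μ^2 - 89μ + 84.
Since p(1) = 0, μ = 1 is a root.
Factor out (μ - 1): p(μ) = (μ - 1)·(μ^2 + 5μ - 84).
The quadratic factors as (μ + 12)·(μ - 7).
Eigenvalues: -12, 1, 7.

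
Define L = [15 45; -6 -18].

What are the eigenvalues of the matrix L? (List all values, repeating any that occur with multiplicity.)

-3, 0

det(L - lambda·I) = (15 - lambda)(-18 - lambda) - (45)·(-6) = lambda^2 + 3·lambda.
This factors as (lambda + 3)·lambda = 0.
Eigenvalues: -3, 0.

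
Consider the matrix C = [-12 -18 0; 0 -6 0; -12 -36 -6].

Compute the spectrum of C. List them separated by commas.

-12, -6, -6

The characteristic polynomial is p(λ) = det(λI - C).
Expanding the 3×3 determinant: p(λ) = λ^3 + 24λ^2 + 180λ + 432.
Since p(-6) = 0, λ = -6 is a root.
Dividing by (λ + 6) leaves λ^2 + 18λ + 72.
The quadratic factors as (λ + 12)·(λ + 6).
Eigenvalues: -12, -6, -6.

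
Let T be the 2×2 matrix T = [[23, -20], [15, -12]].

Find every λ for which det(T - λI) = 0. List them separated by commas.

3, 8

det(T - λI) = (23 - λ)(-12 - λ) - (-20)·(15) = λ^2 - 11λ + 24.
This factors as (λ - 3)·(λ - 8) = 0.
Eigenvalues: 3, 8.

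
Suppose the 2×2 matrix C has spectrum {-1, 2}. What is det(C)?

-2

det(C) is the product of the eigenvalues: (-1) · (2) = -2.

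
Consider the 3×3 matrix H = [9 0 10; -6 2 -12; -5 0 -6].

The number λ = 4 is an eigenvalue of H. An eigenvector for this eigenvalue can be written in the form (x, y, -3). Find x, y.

6, 0

We need (H - 4I)v = 0.
H - 4I = [[5, 0, 10], [-6, -2, -12], [-5, 0, -10]].
Row 1: (5)·x + (0)·y + (10)·-3 = 0
Row 2: (-6)·x + (-2)·y + (-12)·-3 = 0
Row 3: (-5)·x + (0)·y + (-10)·-3 = 0
Solving gives x = 6, y = 0.
Check: H·(6, 0, -3) = (24, 0, -12) = 4·(6, 0, -3).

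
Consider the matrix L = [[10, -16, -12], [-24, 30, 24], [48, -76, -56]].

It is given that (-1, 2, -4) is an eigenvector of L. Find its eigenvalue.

Compute Lv: L·(-1, 2, -4) = (6, -12, 24).
Since Lv = λv, compare component 1: 6 = λ·-1, so λ = -6.

-6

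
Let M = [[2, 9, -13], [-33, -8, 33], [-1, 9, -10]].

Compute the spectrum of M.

Set up det(lambda·I - M) = 0.
Cofactor expansion gives p(lambda) = lambda^3 + 16·lambda^2 + 31·lambda - 264.
Since p(-8) = 0, lambda = -8 is a root.
Dividing by (lambda + 8) leaves lambda^2 + 8·lambda - 33.
The quadratic factors as (lambda + 11)·(lambda - 3).
Eigenvalues: -11, -8, 3.

-11, -8, 3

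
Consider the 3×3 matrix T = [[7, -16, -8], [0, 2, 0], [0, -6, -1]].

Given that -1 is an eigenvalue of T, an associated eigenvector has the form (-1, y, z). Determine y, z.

We need (T + 1I)v = 0.
T + 1I = [[8, -16, -8], [0, 3, 0], [0, -6, 0]].
Row 1: (8)·-1 + (-16)·y + (-8)·z = 0
Row 2: (0)·-1 + (3)·y + (0)·z = 0
Row 3: (0)·-1 + (-6)·y + (0)·z = 0
Solving gives y = 0, z = -1.
Check: T·(-1, 0, -1) = (1, 0, 1) = -1·(-1, 0, -1).

0, -1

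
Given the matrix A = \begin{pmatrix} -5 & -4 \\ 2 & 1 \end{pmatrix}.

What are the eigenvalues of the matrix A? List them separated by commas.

-3, -1

det(A - λI) = (-5 - λ)(1 - λ) - (-4)·(2) = λ^2 + 4λ + 3.
This factors as (λ + 3)·(λ + 1) = 0.
Eigenvalues: -3, -1.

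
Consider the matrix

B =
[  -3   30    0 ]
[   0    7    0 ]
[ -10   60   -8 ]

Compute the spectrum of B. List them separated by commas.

-8, -3, 7

Set up det(lambda·I - B) = 0.
Cofactor expansion gives p(lambda) = lambda^3 + 4·lambda^2 - 53·lambda - 168.
Rational-root test: lambda = -8 gives p(-8) = 0.
Factor out (lambda + 8): p(lambda) = (lambda + 8)·(lambda^2 - 4·lambda - 21).
The quadratic factors as (lambda + 3)·(lambda - 7).
Eigenvalues: -8, -3, 7.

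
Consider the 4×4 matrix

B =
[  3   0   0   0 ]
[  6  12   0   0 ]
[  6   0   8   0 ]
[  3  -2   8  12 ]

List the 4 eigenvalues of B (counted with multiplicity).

3, 8, 12, 12

B is lower triangular, so its eigenvalues are the diagonal entries.
Diagonal: 3, 12, 8, 12.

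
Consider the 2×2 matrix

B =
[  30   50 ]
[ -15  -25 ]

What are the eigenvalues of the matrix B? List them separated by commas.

0, 5

det(B - μI) = (30 - μ)(-25 - μ) - (50)·(-15) = μ^2 - 5μ.
This factors as μ·(μ - 5) = 0.
Eigenvalues: 0, 5.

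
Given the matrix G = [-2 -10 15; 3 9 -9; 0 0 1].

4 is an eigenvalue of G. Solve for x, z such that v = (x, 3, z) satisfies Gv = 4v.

-5, 0

We need (G - 4I)v = 0.
G - 4I = [[-6, -10, 15], [3, 5, -9], [0, 0, -3]].
Row 1: (-6)·x + (-10)·3 + (15)·z = 0
Row 2: (3)·x + (5)·3 + (-9)·z = 0
Row 3: (0)·x + (0)·3 + (-3)·z = 0
Solving gives x = -5, z = 0.
Check: G·(-5, 3, 0) = (-20, 12, 0) = 4·(-5, 3, 0).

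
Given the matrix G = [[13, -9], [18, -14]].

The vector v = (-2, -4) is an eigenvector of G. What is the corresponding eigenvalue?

Compute Gv: G·(-2, -4) = (10, 20).
Since Gv = λv, compare component 1: 10 = λ·-2, so λ = -5.

-5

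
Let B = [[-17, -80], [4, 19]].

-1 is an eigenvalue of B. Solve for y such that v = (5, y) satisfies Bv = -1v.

We need (B + 1I)v = 0.
B + 1I = [[-16, -80], [4, 20]].
Row 1: (-16)·5 + (-80)·y = 0
Row 2: (4)·5 + (20)·y = 0
Solving gives y = -1.
Check: B·(5, -1) = (-5, 1) = -1·(5, -1).

-1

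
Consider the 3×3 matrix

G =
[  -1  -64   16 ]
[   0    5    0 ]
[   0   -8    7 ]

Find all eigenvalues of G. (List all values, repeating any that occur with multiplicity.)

-1, 5, 7

The characteristic polynomial is p(μ) = det(μI - G).
Expanding the 3×3 determinant: p(μ) = μ^3 - 11μ^2 + 23μ + 35.
Since p(5) = 0, μ = 5 is a root.
Factor out (μ - 5): p(μ) = (μ - 5)·(μ^2 - 6μ - 7).
The quadratic factors as (μ + 1)·(μ - 7).
Eigenvalues: -1, 5, 7.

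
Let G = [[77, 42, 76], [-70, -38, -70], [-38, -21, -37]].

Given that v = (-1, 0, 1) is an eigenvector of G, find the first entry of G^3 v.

First find the eigenvalue: Gv = (-1, 0, 1) = 1·(-1, 0, 1), so λ = 1.
Then G^3 v = λ^3·v = 1^3·(-1, 0, 1) = 1·(-1, 0, 1) = (-1, 0, 1).

-1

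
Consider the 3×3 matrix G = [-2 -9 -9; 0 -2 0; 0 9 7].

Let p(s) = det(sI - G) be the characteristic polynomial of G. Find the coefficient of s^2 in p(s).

-3

The coefficient of s^2 of det(sI - G) is −trace(G).
trace(G) = (-2) + (-2) + (7) = 3, so the coefficient is -3.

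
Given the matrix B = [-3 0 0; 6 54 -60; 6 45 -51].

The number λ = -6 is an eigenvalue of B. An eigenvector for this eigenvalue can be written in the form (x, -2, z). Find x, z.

We need (B + 6I)v = 0.
B + 6I = [[3, 0, 0], [6, 60, -60], [6, 45, -45]].
Row 1: (3)·x + (0)·-2 + (0)·z = 0
Row 2: (6)·x + (60)·-2 + (-60)·z = 0
Row 3: (6)·x + (45)·-2 + (-45)·z = 0
Solving gives x = 0, z = -2.
Check: B·(0, -2, -2) = (0, 12, 12) = -6·(0, -2, -2).

0, -2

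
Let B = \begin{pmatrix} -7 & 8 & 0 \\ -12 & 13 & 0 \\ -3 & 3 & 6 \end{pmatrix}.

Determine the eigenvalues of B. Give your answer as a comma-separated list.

1, 5, 6

The characteristic polynomial is p(s) = det(sI - B).
Expanding the 3×3 determinant: p(s) = s^3 - 12s^2 + 41s - 30.
Rational-root test: s = 1 gives p(1) = 0.
Dividing by (s - 1) leaves s^2 - 11s + 30.
The quadratic factors as (s - 5)·(s - 6).
Eigenvalues: 1, 5, 6.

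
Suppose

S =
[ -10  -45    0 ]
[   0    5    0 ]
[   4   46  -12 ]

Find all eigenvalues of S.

The characteristic polynomial is p(λ) = det(λI - S).
Cofactor expansion gives p(λ) = λ^3 + 17λ^2 + 10λ - 600.
Rational-root test: λ = -12 gives p(-12) = 0.
Factor out (λ + 12): p(λ) = (λ + 12)·(λ^2 + 5λ - 50).
The quadratic factors as (λ + 10)·(λ - 5).
Eigenvalues: -12, -10, 5.

-12, -10, 5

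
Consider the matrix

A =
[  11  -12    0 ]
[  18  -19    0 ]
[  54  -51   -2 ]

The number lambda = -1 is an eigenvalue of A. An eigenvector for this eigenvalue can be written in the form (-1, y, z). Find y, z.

We need (A + 1I)v = 0.
A + 1I = [[12, -12, 0], [18, -18, 0], [54, -51, -1]].
Row 1: (12)·-1 + (-12)·y + (0)·z = 0
Row 2: (18)·-1 + (-18)·y + (0)·z = 0
Row 3: (54)·-1 + (-51)·y + (-1)·z = 0
Solving gives y = -1, z = -3.
Check: A·(-1, -1, -3) = (1, 1, 3) = -1·(-1, -1, -3).

-1, -3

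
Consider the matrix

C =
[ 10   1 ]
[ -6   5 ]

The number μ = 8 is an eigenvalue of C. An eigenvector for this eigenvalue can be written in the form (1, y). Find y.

-2

We need (C - 8I)v = 0.
C - 8I = [[2, 1], [-6, -3]].
Row 1: (2)·1 + (1)·y = 0
Row 2: (-6)·1 + (-3)·y = 0
Solving gives y = -2.
Check: C·(1, -2) = (8, -16) = 8·(1, -2).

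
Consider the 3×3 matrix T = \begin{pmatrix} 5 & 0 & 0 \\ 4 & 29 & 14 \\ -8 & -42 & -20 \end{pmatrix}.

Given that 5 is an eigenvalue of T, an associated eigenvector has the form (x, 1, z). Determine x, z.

1, -2

We need (T - 5I)v = 0.
T - 5I = [[0, 0, 0], [4, 24, 14], [-8, -42, -25]].
Row 1: (0)·x + (0)·1 + (0)·z = 0
Row 2: (4)·x + (24)·1 + (14)·z = 0
Row 3: (-8)·x + (-42)·1 + (-25)·z = 0
Solving gives x = 1, z = -2.
Check: T·(1, 1, -2) = (5, 5, -10) = 5·(1, 1, -2).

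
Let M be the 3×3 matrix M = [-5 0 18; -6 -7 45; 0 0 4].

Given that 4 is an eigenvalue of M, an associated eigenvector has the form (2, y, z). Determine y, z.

3, 1

We need (M - 4I)v = 0.
M - 4I = [[-9, 0, 18], [-6, -11, 45], [0, 0, 0]].
Row 1: (-9)·2 + (0)·y + (18)·z = 0
Row 2: (-6)·2 + (-11)·y + (45)·z = 0
Row 3: (0)·2 + (0)·y + (0)·z = 0
Solving gives y = 3, z = 1.
Check: M·(2, 3, 1) = (8, 12, 4) = 4·(2, 3, 1).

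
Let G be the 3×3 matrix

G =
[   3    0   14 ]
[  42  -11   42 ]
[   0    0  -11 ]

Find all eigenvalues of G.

-11, -11, 3

Set up det(lambda·I - G) = 0.
Cofactor expansion gives p(lambda) = lambda^3 + 19·lambda^2 + 55·lambda - 363.
Since p(3) = 0, lambda = 3 is a root.
Factor out (lambda - 3): p(lambda) = (lambda - 3)·(lambda^2 + 22·lambda + 121).
The quadratic factor is (lambda + 11)^2.
Eigenvalues: -11, -11, 3.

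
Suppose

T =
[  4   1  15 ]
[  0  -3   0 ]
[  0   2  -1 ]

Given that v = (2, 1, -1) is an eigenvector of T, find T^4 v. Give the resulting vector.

(162, 81, -81)

First find the eigenvalue: Tv = (-6, -3, 3) = -3·(2, 1, -1), so λ = -3.
Then T^4 v = λ^4·v = (-3)^4·(2, 1, -1) = 81·(2, 1, -1) = (162, 81, -81).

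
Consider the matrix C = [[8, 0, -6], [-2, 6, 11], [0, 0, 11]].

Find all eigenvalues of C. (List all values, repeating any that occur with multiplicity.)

Compute the characteristic polynomial p(r) = det(rI - C).
Expanding the 3×3 determinant: p(r) = r^3 - 25r^2 + 202r - 528.
Try r = 8: p(8) = 0, so 8 is a root.
Factor out (r - 8): p(r) = (r - 8)·(r^2 - 17r + 66).
The quadratic factors as (r - 6)·(r - 11).
Eigenvalues: 6, 8, 11.

6, 8, 11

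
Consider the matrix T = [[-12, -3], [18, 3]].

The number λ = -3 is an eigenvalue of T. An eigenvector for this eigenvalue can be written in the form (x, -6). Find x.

We need (T + 3I)v = 0.
T + 3I = [[-9, -3], [18, 6]].
Row 1: (-9)·x + (-3)·-6 = 0
Row 2: (18)·x + (6)·-6 = 0
Solving gives x = 2.
Check: T·(2, -6) = (-6, 18) = -3·(2, -6).

2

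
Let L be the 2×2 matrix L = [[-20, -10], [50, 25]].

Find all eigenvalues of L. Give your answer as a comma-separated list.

det(L - λI) = (-20 - λ)(25 - λ) - (-10)·(50) = λ^2 - 5λ.
This factors as λ·(λ - 5) = 0.
Eigenvalues: 0, 5.

0, 5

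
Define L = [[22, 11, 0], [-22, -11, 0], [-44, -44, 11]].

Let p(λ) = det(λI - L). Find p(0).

p(0) = det(0·I − L) = det(−L) = (−1)^3·det(L).
det(L) = 0, so p(0) = 0.

0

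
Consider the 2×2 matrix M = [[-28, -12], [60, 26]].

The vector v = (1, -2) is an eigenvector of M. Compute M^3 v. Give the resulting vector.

(-64, 128)

First find the eigenvalue: Mv = (-4, 8) = -4·(1, -2), so λ = -4.
Then M^3 v = λ^3·v = (-4)^3·(1, -2) = -64·(1, -2) = (-64, 128).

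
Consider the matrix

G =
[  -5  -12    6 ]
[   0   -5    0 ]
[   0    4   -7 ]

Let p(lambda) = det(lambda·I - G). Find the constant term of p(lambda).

175

p(lambda) = lambda^3 + 17·lambda^2 + 95·lambda + 175.
The constant term is 175.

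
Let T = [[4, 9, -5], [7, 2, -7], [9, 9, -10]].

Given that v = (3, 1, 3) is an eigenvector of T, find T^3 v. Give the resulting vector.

(24, 8, 24)

First find the eigenvalue: Tv = (6, 2, 6) = 2·(3, 1, 3), so λ = 2.
Then T^3 v = λ^3·v = 2^3·(3, 1, 3) = 8·(3, 1, 3) = (24, 8, 24).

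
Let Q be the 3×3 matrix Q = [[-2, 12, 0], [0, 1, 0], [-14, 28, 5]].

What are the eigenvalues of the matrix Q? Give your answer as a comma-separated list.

-2, 1, 5

The characteristic polynomial is p(r) = det(rI - Q).
Cofactor expansion gives p(r) = r^3 - 4r^2 - 7r + 10.
Rational-root test: r = 1 gives p(1) = 0.
Dividing by (r - 1) leaves r^2 - 3r - 10.
The quadratic factors as (r + 2)·(r - 5).
Eigenvalues: -2, 1, 5.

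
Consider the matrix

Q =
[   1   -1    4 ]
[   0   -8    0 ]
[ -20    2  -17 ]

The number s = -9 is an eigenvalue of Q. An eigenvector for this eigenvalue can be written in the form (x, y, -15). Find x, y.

6, 0

We need (Q + 9I)v = 0.
Q + 9I = [[10, -1, 4], [0, 1, 0], [-20, 2, -8]].
Row 1: (10)·x + (-1)·y + (4)·-15 = 0
Row 2: (0)·x + (1)·y + (0)·-15 = 0
Row 3: (-20)·x + (2)·y + (-8)·-15 = 0
Solving gives x = 6, y = 0.
Check: Q·(6, 0, -15) = (-54, 0, 135) = -9·(6, 0, -15).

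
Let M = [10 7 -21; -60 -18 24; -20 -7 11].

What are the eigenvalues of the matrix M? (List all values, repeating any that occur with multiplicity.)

Compute the characteristic polynomial p(lambda) = det(lambda·I - M).
Expanding along the first row, p(lambda) = lambda^3 - 3·lambda^2 - 100·lambda + 300.
Since p(3) = 0, lambda = 3 is a root.
Factor out (lambda - 3): p(lambda) = (lambda - 3)·(lambda^2 - 100).
The quadratic factors as (lambda + 10)·(lambda - 10).
Eigenvalues: -10, 3, 10.

-10, 3, 10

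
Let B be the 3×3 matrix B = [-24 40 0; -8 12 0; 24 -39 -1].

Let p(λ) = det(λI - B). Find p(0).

32

p(0) = det(0·I − B) = det(−B) = (−1)^3·det(B).
det(B) = -32, so p(0) = 32.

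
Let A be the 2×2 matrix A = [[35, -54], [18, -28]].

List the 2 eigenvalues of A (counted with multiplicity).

det(A - μI) = (35 - μ)(-28 - μ) - (-54)·(18) = μ^2 - 7μ - 8.
This factors as (μ + 1)·(μ - 8) = 0.
Eigenvalues: -1, 8.

-1, 8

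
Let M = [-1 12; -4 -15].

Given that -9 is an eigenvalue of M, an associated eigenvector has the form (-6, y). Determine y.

We need (M + 9I)v = 0.
M + 9I = [[8, 12], [-4, -6]].
Row 1: (8)·-6 + (12)·y = 0
Row 2: (-4)·-6 + (-6)·y = 0
Solving gives y = 4.
Check: M·(-6, 4) = (54, -36) = -9·(-6, 4).

4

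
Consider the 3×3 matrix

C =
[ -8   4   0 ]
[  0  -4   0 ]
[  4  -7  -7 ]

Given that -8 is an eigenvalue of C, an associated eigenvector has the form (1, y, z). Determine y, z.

0, -4

We need (C + 8I)v = 0.
C + 8I = [[0, 4, 0], [0, 4, 0], [4, -7, 1]].
Row 1: (0)·1 + (4)·y + (0)·z = 0
Row 2: (0)·1 + (4)·y + (0)·z = 0
Row 3: (4)·1 + (-7)·y + (1)·z = 0
Solving gives y = 0, z = -4.
Check: C·(1, 0, -4) = (-8, 0, 32) = -8·(1, 0, -4).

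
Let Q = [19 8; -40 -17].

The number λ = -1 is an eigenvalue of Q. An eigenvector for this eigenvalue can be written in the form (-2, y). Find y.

5

We need (Q + 1I)v = 0.
Q + 1I = [[20, 8], [-40, -16]].
Row 1: (20)·-2 + (8)·y = 0
Row 2: (-40)·-2 + (-16)·y = 0
Solving gives y = 5.
Check: Q·(-2, 5) = (2, -5) = -1·(-2, 5).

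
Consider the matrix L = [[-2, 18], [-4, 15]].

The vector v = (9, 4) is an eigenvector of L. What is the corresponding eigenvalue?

6

Compute Lv: L·(9, 4) = (54, 24).
Since Lv = λv, compare component 1: 54 = λ·9, so λ = 6.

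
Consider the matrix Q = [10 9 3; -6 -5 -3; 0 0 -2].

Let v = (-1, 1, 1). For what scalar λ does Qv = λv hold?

-2

Compute Qv: Q·(-1, 1, 1) = (2, -2, -2).
Since Qv = λv, compare component 1: 2 = λ·-1, so λ = -2.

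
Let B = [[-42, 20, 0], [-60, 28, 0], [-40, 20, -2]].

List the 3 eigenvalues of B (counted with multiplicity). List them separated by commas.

-12, -2, -2

Set up det(λI - B) = 0.
Expanding along the first row, p(λ) = λ^3 + 16λ^2 + 52λ + 48.
Rational-root test: λ = -2 gives p(-2) = 0.
Dividing by (λ + 2) leaves λ^2 + 14λ + 24.
The quadratic factors as (λ + 12)·(λ + 2).
Eigenvalues: -12, -2, -2.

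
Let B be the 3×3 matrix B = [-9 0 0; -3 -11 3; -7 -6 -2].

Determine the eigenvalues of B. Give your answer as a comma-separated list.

-9, -8, -5

Compute the characteristic polynomial p(t) = det(tI - B).
Expanding along the first row, p(t) = t^3 + 22t^2 + 157t + 360.
Try t = -8: p(-8) = 0, so -8 is a root.
Factor out (t + 8): p(t) = (t + 8)·(t^2 + 14t + 45).
The quadratic factors as (t + 9)·(t + 5).
Eigenvalues: -9, -8, -5.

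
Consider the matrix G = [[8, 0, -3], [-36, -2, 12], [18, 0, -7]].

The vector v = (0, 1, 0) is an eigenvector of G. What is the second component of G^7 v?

-128

First find the eigenvalue: Gv = (0, -2, 0) = -2·(0, 1, 0), so λ = -2.
Then G^7 v = λ^7·v = (-2)^7·(0, 1, 0) = -128·(0, 1, 0) = (0, -128, 0).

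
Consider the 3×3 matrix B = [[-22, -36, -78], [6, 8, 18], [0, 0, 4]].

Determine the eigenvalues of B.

-10, -4, 4

Compute the characteristic polynomial p(t) = det(tI - B).
Expanding the 3×3 determinant: p(t) = t^3 + 10t^2 - 16t - 160.
Rational-root test: t = -4 gives p(-4) = 0.
Dividing by (t + 4) leaves t^2 + 6t - 40.
The quadratic factors as (t + 10)·(t - 4).
Eigenvalues: -10, -4, 4.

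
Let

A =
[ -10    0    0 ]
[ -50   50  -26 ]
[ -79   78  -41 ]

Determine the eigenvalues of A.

-10, -2, 11

Compute the characteristic polynomial p(λ) = det(λI - A).
Expanding along the first row, p(λ) = λ^3 + λ^2 - 112λ - 220.
Since p(-2) = 0, λ = -2 is a root.
Factor out (λ + 2): p(λ) = (λ + 2)·(λ^2 - λ - 110).
The quadratic factors as (λ + 10)·(λ - 11).
Eigenvalues: -10, -2, 11.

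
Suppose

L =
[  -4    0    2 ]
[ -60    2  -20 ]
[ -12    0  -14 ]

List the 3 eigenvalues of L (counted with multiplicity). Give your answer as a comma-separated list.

-10, -8, 2

Compute the characteristic polynomial p(r) = det(rI - L).
Expanding the 3×3 determinant: p(r) = r^3 + 16r^2 + 44r - 160.
Since p(2) = 0, r = 2 is a root.
Factor out (r - 2): p(r) = (r - 2)·(r^2 + 18r + 80).
The quadratic factors as (r + 10)·(r + 8).
Eigenvalues: -10, -8, 2.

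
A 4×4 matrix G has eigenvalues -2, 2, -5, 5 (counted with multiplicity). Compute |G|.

100

det(G) is the product of the eigenvalues: (-2) · (2) · (-5) · (5) = 100.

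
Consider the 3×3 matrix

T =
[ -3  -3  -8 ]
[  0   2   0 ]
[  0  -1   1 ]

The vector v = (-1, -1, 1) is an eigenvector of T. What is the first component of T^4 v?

-16

First find the eigenvalue: Tv = (-2, -2, 2) = 2·(-1, -1, 1), so λ = 2.
Then T^4 v = λ^4·v = 2^4·(-1, -1, 1) = 16·(-1, -1, 1) = (-16, -16, 16).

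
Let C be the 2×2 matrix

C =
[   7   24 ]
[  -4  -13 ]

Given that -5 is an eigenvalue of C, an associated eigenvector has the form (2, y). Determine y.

We need (C + 5I)v = 0.
C + 5I = [[12, 24], [-4, -8]].
Row 1: (12)·2 + (24)·y = 0
Row 2: (-4)·2 + (-8)·y = 0
Solving gives y = -1.
Check: C·(2, -1) = (-10, 5) = -5·(2, -1).

-1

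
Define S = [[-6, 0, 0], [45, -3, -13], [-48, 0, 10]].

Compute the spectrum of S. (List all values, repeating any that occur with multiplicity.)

Compute the characteristic polynomial p(t) = det(tI - S).
Cofactor expansion gives p(t) = t^3 - t^2 - 72t - 180.
Rational-root test: t = -3 gives p(-3) = 0.
Factor out (t + 3): p(t) = (t + 3)·(t^2 - 4t - 60).
The quadratic factors as (t + 6)·(t - 10).
Eigenvalues: -6, -3, 10.

-6, -3, 10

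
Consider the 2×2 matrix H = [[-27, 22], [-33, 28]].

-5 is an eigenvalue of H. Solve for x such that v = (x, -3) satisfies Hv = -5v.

We need (H + 5I)v = 0.
H + 5I = [[-22, 22], [-33, 33]].
Row 1: (-22)·x + (22)·-3 = 0
Row 2: (-33)·x + (33)·-3 = 0
Solving gives x = -3.
Check: H·(-3, -3) = (15, 15) = -5·(-3, -3).

-3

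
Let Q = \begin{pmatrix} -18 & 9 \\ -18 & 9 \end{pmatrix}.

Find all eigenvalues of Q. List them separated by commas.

-9, 0

det(Q - μI) = (-18 - μ)(9 - μ) - (9)·(-18) = μ^2 + 9μ.
This factors as (μ + 9)·μ = 0.
Eigenvalues: -9, 0.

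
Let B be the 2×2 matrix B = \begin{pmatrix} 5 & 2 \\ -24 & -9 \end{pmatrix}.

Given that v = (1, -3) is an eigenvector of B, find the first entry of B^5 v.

-1

First find the eigenvalue: Bv = (-1, 3) = -1·(1, -3), so λ = -1.
Then B^5 v = λ^5·v = (-1)^5·(1, -3) = -1·(1, -3) = (-1, 3).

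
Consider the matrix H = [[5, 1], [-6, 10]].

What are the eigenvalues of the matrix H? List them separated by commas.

7, 8

det(H - sI) = (5 - s)(10 - s) - (1)·(-6) = s^2 - 15s + 56.
This factors as (s - 7)·(s - 8) = 0.
Eigenvalues: 7, 8.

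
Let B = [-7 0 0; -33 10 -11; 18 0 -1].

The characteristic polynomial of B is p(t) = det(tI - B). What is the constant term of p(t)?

-70

p(t) = t^3 - 2t^2 - 73t - 70.
The constant term is -70.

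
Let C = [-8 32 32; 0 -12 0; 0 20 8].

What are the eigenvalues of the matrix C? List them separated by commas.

-12, -8, 8

The characteristic polynomial is p(s) = det(sI - C).
Cofactor expansion gives p(s) = s^3 + 12s^2 - 64s - 768.
Since p(-12) = 0, s = -12 is a root.
Dividing by (s + 12) leaves s^2 - 64.
The quadratic factors as (s + 8)·(s - 8).
Eigenvalues: -12, -8, 8.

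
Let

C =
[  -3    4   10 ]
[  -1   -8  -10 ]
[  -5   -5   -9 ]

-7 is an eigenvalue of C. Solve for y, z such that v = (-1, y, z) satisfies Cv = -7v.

1, 0

We need (C + 7I)v = 0.
C + 7I = [[4, 4, 10], [-1, -1, -10], [-5, -5, -2]].
Row 1: (4)·-1 + (4)·y + (10)·z = 0
Row 2: (-1)·-1 + (-1)·y + (-10)·z = 0
Row 3: (-5)·-1 + (-5)·y + (-2)·z = 0
Solving gives y = 1, z = 0.
Check: C·(-1, 1, 0) = (7, -7, 0) = -7·(-1, 1, 0).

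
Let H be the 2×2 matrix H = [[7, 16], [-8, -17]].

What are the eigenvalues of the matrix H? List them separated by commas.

det(H - λI) = (7 - λ)(-17 - λ) - (16)·(-8) = λ^2 + 10λ + 9.
This factors as (λ + 9)·(λ + 1) = 0.
Eigenvalues: -9, -1.

-9, -1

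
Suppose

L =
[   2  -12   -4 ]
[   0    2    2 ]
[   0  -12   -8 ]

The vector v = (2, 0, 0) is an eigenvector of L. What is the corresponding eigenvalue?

2

Compute Lv: L·(2, 0, 0) = (4, 0, 0).
Since Lv = λv, compare component 1: 4 = λ·2, so λ = 2.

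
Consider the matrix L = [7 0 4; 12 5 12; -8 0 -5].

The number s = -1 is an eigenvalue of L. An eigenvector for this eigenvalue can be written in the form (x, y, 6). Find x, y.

We need (L + 1I)v = 0.
L + 1I = [[8, 0, 4], [12, 6, 12], [-8, 0, -4]].
Row 1: (8)·x + (0)·y + (4)·6 = 0
Row 2: (12)·x + (6)·y + (12)·6 = 0
Row 3: (-8)·x + (0)·y + (-4)·6 = 0
Solving gives x = -3, y = -6.
Check: L·(-3, -6, 6) = (3, 6, -6) = -1·(-3, -6, 6).

-3, -6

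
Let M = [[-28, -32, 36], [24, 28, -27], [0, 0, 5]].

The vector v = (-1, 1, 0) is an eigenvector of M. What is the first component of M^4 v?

-256

First find the eigenvalue: Mv = (-4, 4, 0) = 4·(-1, 1, 0), so λ = 4.
Then M^4 v = λ^4·v = 4^4·(-1, 1, 0) = 256·(-1, 1, 0) = (-256, 256, 0).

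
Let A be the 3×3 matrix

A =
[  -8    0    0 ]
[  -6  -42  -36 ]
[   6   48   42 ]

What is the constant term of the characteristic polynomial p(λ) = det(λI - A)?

p(0) = det(0·I − A) = det(−A) = (−1)^3·det(A).
det(A) = 288, so p(0) = -288.

-288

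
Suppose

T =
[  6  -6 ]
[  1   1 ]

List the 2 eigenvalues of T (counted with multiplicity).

det(T - rI) = (6 - r)(1 - r) - (-6)·(1) = r^2 - 7r + 12.
This factors as (r - 3)·(r - 4) = 0.
Eigenvalues: 3, 4.

3, 4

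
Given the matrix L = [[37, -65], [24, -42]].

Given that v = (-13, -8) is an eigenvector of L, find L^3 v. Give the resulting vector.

(351, 216)

First find the eigenvalue: Lv = (39, 24) = -3·(-13, -8), so λ = -3.
Then L^3 v = λ^3·v = (-3)^3·(-13, -8) = -27·(-13, -8) = (351, 216).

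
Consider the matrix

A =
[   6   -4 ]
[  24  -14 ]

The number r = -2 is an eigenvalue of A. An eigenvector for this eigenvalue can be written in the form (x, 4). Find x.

2

We need (A + 2I)v = 0.
A + 2I = [[8, -4], [24, -12]].
Row 1: (8)·x + (-4)·4 = 0
Row 2: (24)·x + (-12)·4 = 0
Solving gives x = 2.
Check: A·(2, 4) = (-4, -8) = -2·(2, 4).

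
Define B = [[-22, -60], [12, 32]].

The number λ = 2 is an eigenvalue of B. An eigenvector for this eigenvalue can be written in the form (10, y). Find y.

-4

We need (B - 2I)v = 0.
B - 2I = [[-24, -60], [12, 30]].
Row 1: (-24)·10 + (-60)·y = 0
Row 2: (12)·10 + (30)·y = 0
Solving gives y = -4.
Check: B·(10, -4) = (20, -8) = 2·(10, -4).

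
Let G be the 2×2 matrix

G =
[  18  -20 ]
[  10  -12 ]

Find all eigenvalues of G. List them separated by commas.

-2, 8

det(G - μI) = (18 - μ)(-12 - μ) - (-20)·(10) = μ^2 - 6μ - 16.
This factors as (μ + 2)·(μ - 8) = 0.
Eigenvalues: -2, 8.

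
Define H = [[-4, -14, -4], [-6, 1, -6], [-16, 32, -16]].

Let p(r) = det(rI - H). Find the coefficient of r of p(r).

88

p(r) = r^3 + 19r^2 + 88r.
The coefficient of r is 88.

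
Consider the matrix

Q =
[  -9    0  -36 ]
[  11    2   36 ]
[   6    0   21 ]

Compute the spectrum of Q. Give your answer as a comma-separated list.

2, 3, 9

Compute the characteristic polynomial p(μ) = det(μI - Q).
Expanding along the first row, p(μ) = μ^3 - 14μ^2 + 51μ - 54.
Since p(3) = 0, μ = 3 is a root.
Factor out (μ - 3): p(μ) = (μ - 3)·(μ^2 - 11μ + 18).
The quadratic factors as (μ - 2)·(μ - 9).
Eigenvalues: 2, 3, 9.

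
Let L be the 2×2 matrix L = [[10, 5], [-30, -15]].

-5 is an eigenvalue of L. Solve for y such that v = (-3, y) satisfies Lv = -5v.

We need (L + 5I)v = 0.
L + 5I = [[15, 5], [-30, -10]].
Row 1: (15)·-3 + (5)·y = 0
Row 2: (-30)·-3 + (-10)·y = 0
Solving gives y = 9.
Check: L·(-3, 9) = (15, -45) = -5·(-3, 9).

9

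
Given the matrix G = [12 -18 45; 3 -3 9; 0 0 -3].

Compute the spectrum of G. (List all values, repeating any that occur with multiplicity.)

-3, 3, 6

The characteristic polynomial is p(λ) = det(λI - G).
Expanding the 3×3 determinant: p(λ) = λ^3 - 6λ^2 - 9λ + 54.
Try λ = -3: p(-3) = 0, so -3 is a root.
Dividing by (λ + 3) leaves λ^2 - 9λ + 18.
The quadratic factors as (λ - 3)·(λ - 6).
Eigenvalues: -3, 3, 6.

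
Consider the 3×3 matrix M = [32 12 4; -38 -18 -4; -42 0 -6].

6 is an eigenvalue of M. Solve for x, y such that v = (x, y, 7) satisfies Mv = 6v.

We need (M - 6I)v = 0.
M - 6I = [[26, 12, 4], [-38, -24, -4], [-42, 0, -12]].
Row 1: (26)·x + (12)·y + (4)·7 = 0
Row 2: (-38)·x + (-24)·y + (-4)·7 = 0
Row 3: (-42)·x + (0)·y + (-12)·7 = 0
Solving gives x = -2, y = 2.
Check: M·(-2, 2, 7) = (-12, 12, 42) = 6·(-2, 2, 7).

-2, 2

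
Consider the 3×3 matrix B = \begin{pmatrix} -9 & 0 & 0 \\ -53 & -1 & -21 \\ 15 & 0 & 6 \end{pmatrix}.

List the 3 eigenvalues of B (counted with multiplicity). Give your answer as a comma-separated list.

-9, -1, 6

Compute the characteristic polynomial p(λ) = det(λI - B).
Cofactor expansion gives p(λ) = λ^3 + 4λ^2 - 51λ - 54.
Since p(6) = 0, λ = 6 is a root.
Factor out (λ - 6): p(λ) = (λ - 6)·(λ^2 + 10λ + 9).
The quadratic factors as (λ + 9)·(λ + 1).
Eigenvalues: -9, -1, 6.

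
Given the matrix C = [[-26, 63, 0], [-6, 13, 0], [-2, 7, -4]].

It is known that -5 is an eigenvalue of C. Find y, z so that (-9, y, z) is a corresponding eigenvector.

We need (C + 5I)v = 0.
C + 5I = [[-21, 63, 0], [-6, 18, 0], [-2, 7, 1]].
Row 1: (-21)·-9 + (63)·y + (0)·z = 0
Row 2: (-6)·-9 + (18)·y + (0)·z = 0
Row 3: (-2)·-9 + (7)·y + (1)·z = 0
Solving gives y = -3, z = 3.
Check: C·(-9, -3, 3) = (45, 15, -15) = -5·(-9, -3, 3).

-3, 3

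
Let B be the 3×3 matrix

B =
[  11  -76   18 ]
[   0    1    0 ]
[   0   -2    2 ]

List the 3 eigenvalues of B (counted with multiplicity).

1, 2, 11

Compute the characteristic polynomial p(λ) = det(λI - B).
Cofactor expansion gives p(λ) = λ^3 - 14λ^2 + 35λ - 22.
Rational-root test: λ = 1 gives p(1) = 0.
Dividing by (λ - 1) leaves λ^2 - 13λ + 22.
The quadratic factors as (λ - 2)·(λ - 11).
Eigenvalues: 1, 2, 11.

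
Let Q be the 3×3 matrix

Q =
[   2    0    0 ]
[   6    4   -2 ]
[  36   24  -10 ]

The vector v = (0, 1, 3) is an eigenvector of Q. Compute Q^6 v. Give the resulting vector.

(0, 64, 192)

First find the eigenvalue: Qv = (0, -2, -6) = -2·(0, 1, 3), so λ = -2.
Then Q^6 v = λ^6·v = (-2)^6·(0, 1, 3) = 64·(0, 1, 3) = (0, 64, 192).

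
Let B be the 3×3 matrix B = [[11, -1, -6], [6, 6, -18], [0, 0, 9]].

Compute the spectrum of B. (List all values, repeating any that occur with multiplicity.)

8, 9, 9

The characteristic polynomial is p(r) = det(rI - B).
Expanding along the first row, p(r) = r^3 - 26r^2 + 225r - 648.
Since p(8) = 0, r = 8 is a root.
Factor out (r - 8): p(r) = (r - 8)·(r^2 - 18r + 81).
The quadratic factor is (r - 9)^2.
Eigenvalues: 8, 9, 9.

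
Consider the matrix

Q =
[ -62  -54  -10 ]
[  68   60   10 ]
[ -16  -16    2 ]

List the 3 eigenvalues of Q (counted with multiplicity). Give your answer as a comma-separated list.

-8, 2, 6

Compute the characteristic polynomial p(μ) = det(μI - Q).
Expanding the 3×3 determinant: p(μ) = μ^3 - 52μ + 96.
Rational-root test: μ = -8 gives p(-8) = 0.
Factor out (μ + 8): p(μ) = (μ + 8)·(μ^2 - 8μ + 12).
The quadratic factors as (μ - 2)·(μ - 6).
Eigenvalues: -8, 2, 6.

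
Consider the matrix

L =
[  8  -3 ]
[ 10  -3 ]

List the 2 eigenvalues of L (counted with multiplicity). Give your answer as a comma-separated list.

det(L - λI) = (8 - λ)(-3 - λ) - (-3)·(10) = λ^2 - 5λ + 6.
This factors as (λ - 2)·(λ - 3) = 0.
Eigenvalues: 2, 3.

2, 3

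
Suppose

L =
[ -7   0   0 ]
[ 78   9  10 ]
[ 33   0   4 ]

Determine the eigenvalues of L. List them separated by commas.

Set up det(lambda·I - L) = 0.
Cofactor expansion gives p(lambda) = lambda^3 - 6·lambda^2 - 55·lambda + 252.
Rational-root test: lambda = 4 gives p(4) = 0.
Dividing by (lambda - 4) leaves lambda^2 - 2·lambda - 63.
The quadratic factors as (lambda + 7)·(lambda - 9).
Eigenvalues: -7, 4, 9.

-7, 4, 9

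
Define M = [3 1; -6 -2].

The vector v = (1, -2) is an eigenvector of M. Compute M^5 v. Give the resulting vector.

First find the eigenvalue: Mv = (1, -2) = 1·(1, -2), so λ = 1.
Then M^5 v = λ^5·v = 1^5·(1, -2) = 1·(1, -2) = (1, -2).

(1, -2)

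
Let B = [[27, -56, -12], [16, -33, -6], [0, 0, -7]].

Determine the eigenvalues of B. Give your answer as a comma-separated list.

Set up det(rI - B) = 0.
Expanding the 3×3 determinant: p(r) = r^3 + 13r^2 + 47r + 35.
Since p(-5) = 0, r = -5 is a root.
Factor out (r + 5): p(r) = (r + 5)·(r^2 + 8r + 7).
The quadratic factors as (r + 7)·(r + 1).
Eigenvalues: -7, -5, -1.

-7, -5, -1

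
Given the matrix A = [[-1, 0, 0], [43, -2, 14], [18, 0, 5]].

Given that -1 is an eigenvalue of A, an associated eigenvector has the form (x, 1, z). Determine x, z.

1, -3

We need (A + 1I)v = 0.
A + 1I = [[0, 0, 0], [43, -1, 14], [18, 0, 6]].
Row 1: (0)·x + (0)·1 + (0)·z = 0
Row 2: (43)·x + (-1)·1 + (14)·z = 0
Row 3: (18)·x + (0)·1 + (6)·z = 0
Solving gives x = 1, z = -3.
Check: A·(1, 1, -3) = (-1, -1, 3) = -1·(1, 1, -3).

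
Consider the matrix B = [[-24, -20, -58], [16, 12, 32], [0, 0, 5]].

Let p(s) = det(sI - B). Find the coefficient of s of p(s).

p(s) = s^3 + 7s^2 - 28s - 160.
The coefficient of s is -28.

-28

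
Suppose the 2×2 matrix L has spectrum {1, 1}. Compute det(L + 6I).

49

If L has eigenvalues 1, 1, then L + 6I has eigenvalues 7, 7.
det(L + 6I) = (7) · (7) = 49.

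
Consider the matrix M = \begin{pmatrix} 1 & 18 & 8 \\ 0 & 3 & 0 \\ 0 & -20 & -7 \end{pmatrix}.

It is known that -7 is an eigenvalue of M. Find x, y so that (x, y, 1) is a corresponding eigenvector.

-1, 0

We need (M + 7I)v = 0.
M + 7I = [[8, 18, 8], [0, 10, 0], [0, -20, 0]].
Row 1: (8)·x + (18)·y + (8)·1 = 0
Row 2: (0)·x + (10)·y + (0)·1 = 0
Row 3: (0)·x + (-20)·y + (0)·1 = 0
Solving gives x = -1, y = 0.
Check: M·(-1, 0, 1) = (7, 0, -7) = -7·(-1, 0, 1).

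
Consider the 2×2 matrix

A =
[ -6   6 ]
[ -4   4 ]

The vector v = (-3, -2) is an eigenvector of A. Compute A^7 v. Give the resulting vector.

First find the eigenvalue: Av = (6, 4) = -2·(-3, -2), so λ = -2.
Then A^7 v = λ^7·v = (-2)^7·(-3, -2) = -128·(-3, -2) = (384, 256).

(384, 256)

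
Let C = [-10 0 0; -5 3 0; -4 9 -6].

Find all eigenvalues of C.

-10, -6, 3

C is lower triangular, so its eigenvalues are the diagonal entries.
Diagonal: -10, 3, -6.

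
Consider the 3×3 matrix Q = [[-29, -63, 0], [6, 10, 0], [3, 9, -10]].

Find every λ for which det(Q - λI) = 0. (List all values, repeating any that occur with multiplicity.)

-11, -10, -8

The characteristic polynomial is p(r) = det(rI - Q).
Cofactor expansion gives p(r) = r^3 + 29r^2 + 278r + 880.
Rational-root test: r = -8 gives p(-8) = 0.
Factor out (r + 8): p(r) = (r + 8)·(r^2 + 21r + 110).
The quadratic factors as (r + 11)·(r + 10).
Eigenvalues: -11, -10, -8.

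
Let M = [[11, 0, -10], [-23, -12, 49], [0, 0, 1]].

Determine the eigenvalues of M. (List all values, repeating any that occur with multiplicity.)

-12, 1, 11

Set up det(μI - M) = 0.
Expanding along the first row, p(μ) = μ^3 - 133μ + 132.
Try μ = 1: p(1) = 0, so 1 is a root.
Dividing by (μ - 1) leaves μ^2 + μ - 132.
The quadratic factors as (μ + 12)·(μ - 11).
Eigenvalues: -12, 1, 11.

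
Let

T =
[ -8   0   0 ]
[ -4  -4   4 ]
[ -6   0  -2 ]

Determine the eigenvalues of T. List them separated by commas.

Set up det(tI - T) = 0.
Expanding the 3×3 determinant: p(t) = t^3 + 14t^2 + 56t + 64.
Since p(-2) = 0, t = -2 is a root.
Factor out (t + 2): p(t) = (t + 2)·(t^2 + 12t + 32).
The quadratic factors as (t + 8)·(t + 4).
Eigenvalues: -8, -4, -2.

-8, -4, -2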